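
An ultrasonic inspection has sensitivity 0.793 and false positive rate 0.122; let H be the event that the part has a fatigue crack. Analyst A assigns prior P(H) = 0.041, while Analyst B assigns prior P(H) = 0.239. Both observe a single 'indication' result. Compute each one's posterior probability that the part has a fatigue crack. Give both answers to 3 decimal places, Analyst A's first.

Analyst A: 0.217; Analyst B: 0.671

P('+'|H) = 0.793, P('+'|¬H) = 0.122.
Analyst A: numerator 0.793·0.041 = 0.032513; evidence = 0.032513+0.122·0.959 = 0.14951; posterior = 0.217.
Analyst B: numerator 0.793·0.239 = 0.18953; evidence = 0.18953+0.122·0.761 = 0.28237; posterior = 0.671.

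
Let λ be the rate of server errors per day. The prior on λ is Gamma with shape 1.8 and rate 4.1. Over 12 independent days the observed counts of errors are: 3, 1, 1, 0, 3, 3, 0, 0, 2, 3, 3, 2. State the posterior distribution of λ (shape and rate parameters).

The Poisson likelihood adds the total count to the shape and the number of exposure periods to the rate. Here ∑xᵢ = 21 and n = 12, so shape 1.8→22.8 and rate 4.1→16.1.

Posterior: Gamma(shape=22.8, rate=16.1)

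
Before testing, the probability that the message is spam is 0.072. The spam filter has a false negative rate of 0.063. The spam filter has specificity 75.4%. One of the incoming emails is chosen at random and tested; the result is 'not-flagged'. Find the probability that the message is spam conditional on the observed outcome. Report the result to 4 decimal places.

P(H | E) ≈ 0.0064

Write H for 'the message is spam'. Prior odds H:¬H = 0.072/0.928 = 0.077586. For the 'not-flagged' outcome, the likelihood ratio is 0.063/0.754 = 0.083554.
Posterior odds = 0.077586 × 0.083554 = 0.0064827, so P(H|E) = 0.0064827/(1+0.0064827) = 0.0064.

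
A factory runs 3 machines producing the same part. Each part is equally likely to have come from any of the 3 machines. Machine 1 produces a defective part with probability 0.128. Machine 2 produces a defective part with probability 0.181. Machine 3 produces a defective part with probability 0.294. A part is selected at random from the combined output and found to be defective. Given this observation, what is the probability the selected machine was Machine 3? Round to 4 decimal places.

Posterior probability ≈ 0.4876

Tabulate prior·likelihood by source: [1] prior 0.333333, lik 0.128, product 0.04267; [2] prior 0.333333, lik 0.181, product 0.06033; [3] prior 0.333333, lik 0.294, product 0.09800.
Normalizing constant = 0.20100; the posterior for Machine 3 is its product over the sum, 0.09800/0.20100 = 0.4876.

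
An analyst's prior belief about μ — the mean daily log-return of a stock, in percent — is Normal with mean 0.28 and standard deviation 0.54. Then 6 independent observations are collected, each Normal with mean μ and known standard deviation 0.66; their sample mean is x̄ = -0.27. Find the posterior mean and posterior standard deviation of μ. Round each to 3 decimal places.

Posterior mean ≈ -0.160; posterior SD ≈ 0.241

With known σ, the Normal prior is conjugate. Weight on the data is w = (n/σ²)/(n/σ² + 1/τ₀²) = 13.7741/(13.7741+3.42936) = 0.80066.
Posterior mean = w·x̄ + (1−w)·μ₀ = 0.80066·-0.27 + 0.19934·0.28 = -0.160. Posterior variance = 1/(13.7741+3.42936) = 0.0581278, so SD = 0.241.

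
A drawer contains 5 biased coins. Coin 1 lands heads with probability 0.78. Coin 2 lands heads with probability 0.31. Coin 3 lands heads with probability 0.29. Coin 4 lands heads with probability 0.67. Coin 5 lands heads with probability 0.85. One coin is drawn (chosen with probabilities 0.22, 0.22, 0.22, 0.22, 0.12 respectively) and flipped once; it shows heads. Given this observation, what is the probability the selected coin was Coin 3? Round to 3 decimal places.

Posterior probability ≈ 0.115

Tabulate prior·likelihood by source: [1] prior 0.22, lik 0.78, product 0.1716; [2] prior 0.22, lik 0.31, product 0.06820; [3] prior 0.22, lik 0.29, product 0.06380; [4] prior 0.22, lik 0.67, product 0.1474; [5] prior 0.12, lik 0.85, product 0.1020.
Normalizing constant = 0.55300; the posterior for Coin 3 is its product over the sum, 0.06380/0.55300 = 0.115.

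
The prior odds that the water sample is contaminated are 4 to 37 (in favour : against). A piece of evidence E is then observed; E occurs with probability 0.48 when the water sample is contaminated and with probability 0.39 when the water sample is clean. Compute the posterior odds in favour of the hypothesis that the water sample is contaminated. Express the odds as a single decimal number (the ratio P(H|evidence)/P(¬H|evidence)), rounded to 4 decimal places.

Prior odds = 4/37 = 0.10811.
Likelihood ratio for E = 0.48/0.39 = 1.2308.
Posterior odds = prior odds × LR = 0.13306.

Posterior odds ≈ 0.1331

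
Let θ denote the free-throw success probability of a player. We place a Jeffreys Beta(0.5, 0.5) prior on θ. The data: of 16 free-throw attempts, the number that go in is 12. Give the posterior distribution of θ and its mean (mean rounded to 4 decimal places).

Observing 12 successes and 4 failures updates Beta(0.5, 0.5) by adding the success and failure counts to the two shape parameters: α = 0.5+12 = 12.5, β = 0.5+4 = 4.5.
E[θ | data] = 12.5/(12.5+4.5) = 0.7353.

Posterior: Beta(12.5, 4.5); mean ≈ 0.7353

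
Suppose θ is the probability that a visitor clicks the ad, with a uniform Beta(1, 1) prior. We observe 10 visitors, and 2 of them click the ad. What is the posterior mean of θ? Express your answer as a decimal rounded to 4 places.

Observing 2 successes and 8 failures updates Beta(1, 1) by adding the success and failure counts to the two shape parameters: α = 1+2 = 3, β = 1+8 = 9.
E[θ | data] = 3/(3+9) = 0.2500.

Posterior mean ≈ 0.2500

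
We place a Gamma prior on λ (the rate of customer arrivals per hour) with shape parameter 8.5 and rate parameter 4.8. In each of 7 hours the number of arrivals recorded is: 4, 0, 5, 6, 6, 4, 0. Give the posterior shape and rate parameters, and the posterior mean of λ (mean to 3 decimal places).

Posterior: Gamma(shape=33.5, rate=11.8); mean ≈ 2.839

The Poisson likelihood adds the total count to the shape and the number of exposure periods to the rate. Here ∑xᵢ = 25 and n = 7, so shape 8.5→33.5 and rate 4.8→11.8.
Posterior mean = shape/rate = 33.5/11.8 = 2.839.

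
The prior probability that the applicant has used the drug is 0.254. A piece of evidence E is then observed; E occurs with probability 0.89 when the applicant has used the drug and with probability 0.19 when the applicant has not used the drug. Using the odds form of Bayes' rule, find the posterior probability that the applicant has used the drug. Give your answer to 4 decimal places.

Posterior probability ≈ 0.6146

Prior odds = 0.254/(1−0.254) = 0.34048. In log-odds, ln(0.34048) = -1.0774.
Add log likelihood ratio: ln(4.6842) = 1.5442.
Posterior log-odds = 0.46681, so posterior odds = exp(0.46681) = 1.5949. Converting, P(H|E) = 1.5949/2.5949 = 0.6146.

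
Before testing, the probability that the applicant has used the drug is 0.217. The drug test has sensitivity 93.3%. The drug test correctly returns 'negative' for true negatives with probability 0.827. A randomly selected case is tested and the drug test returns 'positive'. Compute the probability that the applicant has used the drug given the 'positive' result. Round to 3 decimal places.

Write H for 'the applicant has used the drug'. Prior odds H:¬H = 0.217/0.783 = 0.27714. For the 'positive' outcome, the likelihood ratio is 0.933/0.173 = 5.3931.
Posterior odds = 0.27714 × 5.3931 = 1.4946, so P(H|E) = 1.4946/(1+1.4946) = 0.599.

P(H | E) ≈ 0.599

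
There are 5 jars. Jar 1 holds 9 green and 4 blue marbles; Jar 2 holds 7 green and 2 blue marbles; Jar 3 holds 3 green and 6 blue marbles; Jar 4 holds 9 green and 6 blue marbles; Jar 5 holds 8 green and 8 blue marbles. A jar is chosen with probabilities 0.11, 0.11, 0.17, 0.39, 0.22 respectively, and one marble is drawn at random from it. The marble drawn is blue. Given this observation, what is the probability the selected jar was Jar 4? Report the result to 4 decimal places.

Tabulate prior·likelihood by source: [1] prior 0.11, lik 0.3077, product 0.03385; [2] prior 0.11, lik 0.2222, product 0.02444; [3] prior 0.17, lik 0.6667, product 0.1133; [4] prior 0.39, lik 0.4, product 0.1560; [5] prior 0.22, lik 0.5, product 0.1100.
Normalizing constant = 0.43762; the posterior for Jar 4 is its product over the sum, 0.1560/0.43762 = 0.3565.

Posterior probability ≈ 0.3565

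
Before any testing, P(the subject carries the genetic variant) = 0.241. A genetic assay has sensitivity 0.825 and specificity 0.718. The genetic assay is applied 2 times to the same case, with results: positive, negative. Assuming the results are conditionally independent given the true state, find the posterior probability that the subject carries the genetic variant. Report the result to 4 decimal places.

Posterior P(H) ≈ 0.1846

Let H be the event that the subject carries the genetic variant; start with P(H) = 0.241. P('positive'|H) = 0.825, P('positive'|¬H) = 0.282.
Update on result 1 ('positive'): P(H) ← 0.825·0.2410 / (0.825·0.2410 + 0.282·0.7590) = 0.19882/0.41286 = 0.4816.
Update on result 2 ('negative'): P(H) ← 0.175·0.4816 / (0.175·0.4816 + 0.718·0.5184) = 0.084276/0.45650 = 0.1846.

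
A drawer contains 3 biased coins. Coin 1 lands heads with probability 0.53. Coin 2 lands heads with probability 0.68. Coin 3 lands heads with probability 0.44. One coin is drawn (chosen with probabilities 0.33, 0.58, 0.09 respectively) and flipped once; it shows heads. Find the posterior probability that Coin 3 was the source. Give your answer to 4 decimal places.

Tabulate prior·likelihood by source: [1] prior 0.33, lik 0.53, product 0.1749; [2] prior 0.58, lik 0.68, product 0.3944; [3] prior 0.09, lik 0.44, product 0.03960.
Normalizing constant = 0.60890; the posterior for Coin 3 is its product over the sum, 0.03960/0.60890 = 0.0650.

Posterior probability ≈ 0.0650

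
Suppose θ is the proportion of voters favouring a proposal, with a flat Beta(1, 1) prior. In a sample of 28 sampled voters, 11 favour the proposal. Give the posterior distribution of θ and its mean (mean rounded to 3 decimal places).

Posterior: Beta(12, 18); mean ≈ 0.400

Observing 11 successes and 17 failures updates Beta(1, 1) by adding the success and failure counts to the two shape parameters: α = 1+11 = 12, β = 1+17 = 18.
E[θ | data] = 12/(12+18) = 0.400.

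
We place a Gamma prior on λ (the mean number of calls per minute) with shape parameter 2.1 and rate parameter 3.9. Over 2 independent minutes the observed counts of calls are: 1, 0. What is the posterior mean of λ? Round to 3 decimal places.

Posterior mean ≈ 0.525

The Poisson likelihood adds the total count to the shape and the number of exposure periods to the rate. Here ∑xᵢ = 1 and n = 2, so shape 2.1→3.1 and rate 3.9→5.9.
E[λ | data] = 3.1/5.9 = 0.525.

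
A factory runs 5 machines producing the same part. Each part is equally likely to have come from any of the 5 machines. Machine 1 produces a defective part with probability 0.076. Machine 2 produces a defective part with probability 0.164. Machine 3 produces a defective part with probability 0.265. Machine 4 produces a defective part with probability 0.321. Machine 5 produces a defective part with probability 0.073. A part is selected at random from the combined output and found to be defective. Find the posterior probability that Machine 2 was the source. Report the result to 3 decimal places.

Posterior probability ≈ 0.182

P(defective|M1) = 0.076; P(defective|M2) = 0.164; P(defective|M3) = 0.265; P(defective|M4) = 0.321; P(defective|M5) = 0.073.
Prior × likelihood for each source: 0.2·0.076=0.01520, 0.2·0.164=0.03280, 0.2·0.265=0.05300, 0.2·0.321=0.06420, 0.2·0.073=0.01460. Summing gives P(defective) = 0.17980.
P(Machine 2 | defective) = 0.03280 / 0.17980 = 0.182.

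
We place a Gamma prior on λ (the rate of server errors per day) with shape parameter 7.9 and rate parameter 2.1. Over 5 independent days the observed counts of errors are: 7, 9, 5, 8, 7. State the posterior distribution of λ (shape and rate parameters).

Total count ∑xᵢ = 36 over n = 5 days.
Gamma is conjugate to the Poisson likelihood: posterior is Gamma(shape = 7.9+36 = 43.9, rate = 2.1+5 = 7.1).

Posterior: Gamma(shape=43.9, rate=7.1)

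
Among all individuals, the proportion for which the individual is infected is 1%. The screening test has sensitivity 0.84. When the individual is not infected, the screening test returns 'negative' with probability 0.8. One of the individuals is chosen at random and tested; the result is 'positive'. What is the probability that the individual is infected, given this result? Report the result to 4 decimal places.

Write H for 'the individual is infected'. Prior odds H:¬H = 0.01/0.99 = 0.010101. For the 'positive' outcome, the likelihood ratio is 0.84/0.2 = 4.2000.
Posterior odds = 0.010101 × 4.2000 = 0.042424, so P(H|E) = 0.042424/(1+0.042424) = 0.0407.

P(H | E) ≈ 0.0407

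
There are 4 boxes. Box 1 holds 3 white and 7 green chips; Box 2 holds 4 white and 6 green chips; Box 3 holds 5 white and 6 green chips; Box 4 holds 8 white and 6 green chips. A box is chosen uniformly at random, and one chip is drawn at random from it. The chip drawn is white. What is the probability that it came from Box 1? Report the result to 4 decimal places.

Posterior probability ≈ 0.1738

Tabulate prior·likelihood by source: [1] prior 0.25, lik 0.3, product 0.07500; [2] prior 0.25, lik 0.4, product 0.1000; [3] prior 0.25, lik 0.4545, product 0.1136; [4] prior 0.25, lik 0.5714, product 0.1429.
Normalizing constant = 0.43149; the posterior for Box 1 is its product over the sum, 0.07500/0.43149 = 0.1738.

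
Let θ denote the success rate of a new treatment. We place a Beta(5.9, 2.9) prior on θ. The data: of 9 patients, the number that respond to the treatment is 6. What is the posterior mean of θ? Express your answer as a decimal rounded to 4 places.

Posterior mean ≈ 0.6685

The binomial likelihood is conjugate to the Beta prior: with 6 successes and 3 failures, the posterior is Beta(5.9+6, 2.9+3) = Beta(11.9, 5.9).
E[θ | data] = 11.9/(11.9+5.9) = 0.6685.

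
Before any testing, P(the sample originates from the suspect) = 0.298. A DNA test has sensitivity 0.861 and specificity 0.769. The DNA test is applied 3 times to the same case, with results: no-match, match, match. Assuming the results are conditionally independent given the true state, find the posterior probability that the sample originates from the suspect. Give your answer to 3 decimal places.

Posterior P(H) ≈ 0.516

With H the event that the sample originates from the suspect, the joint likelihood of the observed sequence is P(data|H) = 0.139·0.861·0.861 = 0.10304 and P(data|¬H) = 0.769·0.231·0.231 = 0.041035.
Bayes: P(H|data) = 0.298·0.10304 / (0.298·0.10304 + 0.702·0.041035) = 0.030707/0.059513 = 0.5160.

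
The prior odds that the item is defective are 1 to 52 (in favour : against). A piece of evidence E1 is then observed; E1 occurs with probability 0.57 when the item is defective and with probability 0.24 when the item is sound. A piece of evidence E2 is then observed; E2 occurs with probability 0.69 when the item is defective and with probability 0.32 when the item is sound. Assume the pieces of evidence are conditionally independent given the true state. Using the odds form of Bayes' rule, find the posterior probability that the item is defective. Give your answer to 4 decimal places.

Prior odds = 1/52 = 0.019231.
Likelihood ratio for E1 = 0.57/0.24 = 2.3750.
Likelihood ratio for E2 = 0.69/0.32 = 2.1562.
Posterior odds = prior odds × LR₁ × LR₂ = 0.098483.
Posterior probability = odds/(1+odds) = 0.098483/1.0985 = 0.0897.

Posterior probability ≈ 0.0897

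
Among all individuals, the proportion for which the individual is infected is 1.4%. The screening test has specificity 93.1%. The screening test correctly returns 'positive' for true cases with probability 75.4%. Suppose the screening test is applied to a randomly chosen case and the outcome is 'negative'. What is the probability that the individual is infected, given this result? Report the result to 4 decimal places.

P(H | E) ≈ 0.0037

Let H be the event that the individual is infected. P(H) = 0.014, so P(¬H) = 0.986. With E the 'negative' result, P(E|H) = 0.246 and P(E|¬H) = 0.931.
P(E) = 0.246·0.014 + 0.931·0.986 = 0.0034440 + 0.91797 = 0.92141.
By Bayes' theorem, P(H|E) = 0.0034440 / 0.92141 = 0.0037.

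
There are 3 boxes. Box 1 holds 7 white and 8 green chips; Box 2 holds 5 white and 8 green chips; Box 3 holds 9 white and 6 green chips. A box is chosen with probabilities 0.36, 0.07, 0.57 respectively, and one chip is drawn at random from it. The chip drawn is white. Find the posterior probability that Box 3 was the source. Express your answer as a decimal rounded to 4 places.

P(white|Box 1) = 0.4667; P(white|Box 2) = 0.3846; P(white|Box 3) = 0.6.
Prior × likelihood for each source: 0.36·0.4667=0.1680, 0.07·0.3846=0.02692, 0.57·0.6=0.3420. Summing gives P(white) = 0.53692.
P(Box 3 | white) = 0.3420 / 0.53692 = 0.6370.

Posterior probability ≈ 0.6370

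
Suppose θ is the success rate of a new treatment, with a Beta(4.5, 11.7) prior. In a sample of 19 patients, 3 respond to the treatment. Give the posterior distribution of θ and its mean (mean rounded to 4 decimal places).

Observing 3 successes and 16 failures updates Beta(4.5, 11.7) by adding the success and failure counts to the two shape parameters: α = 4.5+3 = 7.5, β = 11.7+16 = 27.7.
Posterior mean = α/(α+β) = 7.5/35.2 = 0.2131.

Posterior: Beta(7.5, 27.7); mean ≈ 0.2131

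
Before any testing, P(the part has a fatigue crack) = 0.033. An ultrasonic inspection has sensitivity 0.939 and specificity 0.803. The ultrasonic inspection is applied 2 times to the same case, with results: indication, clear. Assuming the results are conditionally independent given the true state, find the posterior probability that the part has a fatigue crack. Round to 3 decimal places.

Posterior P(H) ≈ 0.012

Let H be the event that the part has a fatigue crack; start with P(H) = 0.033. P('indication'|H) = 0.939, P('indication'|¬H) = 0.197.
Update on result 1 ('indication'): P(H) ← 0.939·0.0330 / (0.939·0.0330 + 0.197·0.9670) = 0.030987/0.22149 = 0.1399.
Update on result 2 ('clear'): P(H) ← 0.061·0.1399 / (0.061·0.1399 + 0.803·0.8601) = 0.0085342/0.69919 = 0.0122.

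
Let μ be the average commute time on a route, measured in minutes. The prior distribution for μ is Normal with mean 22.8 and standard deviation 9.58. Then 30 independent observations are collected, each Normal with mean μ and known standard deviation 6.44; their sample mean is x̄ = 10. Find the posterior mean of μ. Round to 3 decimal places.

With known σ, the Normal prior is conjugate. Weight on the data is w = (n/σ²)/(n/σ² + 1/τ₀²) = 0.723352/(0.723352+0.0108960) = 0.98516.
Posterior mean = w·x̄ + (1−w)·μ₀ = 0.98516·10 + 0.014840·22.8 = 10.190.

Posterior mean ≈ 10.190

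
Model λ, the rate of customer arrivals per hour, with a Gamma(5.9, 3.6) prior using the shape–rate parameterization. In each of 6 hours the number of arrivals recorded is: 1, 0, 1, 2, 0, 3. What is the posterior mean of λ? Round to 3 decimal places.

The Poisson likelihood adds the total count to the shape and the number of exposure periods to the rate. Here ∑xᵢ = 7 and n = 6, so shape 5.9→12.9 and rate 3.6→9.6.
Posterior mean = shape/rate = 12.9/9.6 = 1.344.

Posterior mean ≈ 1.344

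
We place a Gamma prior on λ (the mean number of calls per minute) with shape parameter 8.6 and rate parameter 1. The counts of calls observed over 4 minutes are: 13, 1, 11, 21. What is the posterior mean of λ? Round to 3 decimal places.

Total count ∑xᵢ = 46 over n = 4 minutes.
Gamma is conjugate to the Poisson likelihood: posterior is Gamma(shape = 8.6+46 = 54.6, rate = 1+4 = 5).
Posterior mean = shape/rate = 54.6/5 = 10.920.

Posterior mean ≈ 10.920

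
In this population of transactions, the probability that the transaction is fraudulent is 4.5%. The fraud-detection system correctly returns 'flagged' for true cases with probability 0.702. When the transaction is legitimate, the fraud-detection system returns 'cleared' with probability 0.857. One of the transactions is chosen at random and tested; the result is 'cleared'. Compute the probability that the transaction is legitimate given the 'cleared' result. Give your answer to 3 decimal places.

Let H be the event that the transaction is fraudulent. P(H) = 0.045, so P(¬H) = 0.955. With E the 'cleared' result, P(E|H) = 0.298 and P(E|¬H) = 0.857.
P(E) = 0.298·0.045 + 0.857·0.955 = 0.013410 + 0.81843 = 0.83184.
By Bayes' theorem, P(H|E) = 0.013410 / 0.83184 = 0.016. Hence P(¬H|E) = 1 − 0.016 = 0.984.

P(¬H | E) ≈ 0.984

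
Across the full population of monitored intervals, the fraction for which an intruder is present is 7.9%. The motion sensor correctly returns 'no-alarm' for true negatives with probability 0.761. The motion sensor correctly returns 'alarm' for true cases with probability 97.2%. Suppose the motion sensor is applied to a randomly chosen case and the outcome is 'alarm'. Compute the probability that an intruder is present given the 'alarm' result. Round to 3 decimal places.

P(H | E) ≈ 0.259

Let H be the event that an intruder is present. P(H) = 0.079, so P(¬H) = 0.921. With E the 'alarm' result, P(E|H) = 0.972 and P(E|¬H) = 0.239.
P(E) = 0.972·0.079 + 0.239·0.921 = 0.076788 + 0.22012 = 0.29691.
By Bayes' theorem, P(H|E) = 0.076788 / 0.29691 = 0.259.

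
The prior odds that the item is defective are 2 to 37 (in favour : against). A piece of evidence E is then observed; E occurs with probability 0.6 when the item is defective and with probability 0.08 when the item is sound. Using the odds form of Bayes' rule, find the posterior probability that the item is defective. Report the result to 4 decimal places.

Posterior probability ≈ 0.2885

Prior odds = 2/37 = 0.054054. In log-odds, ln(0.054054) = -2.9178.
Add log likelihood ratio: ln(7.5000) = 2.0149.
Posterior log-odds = -0.90287, so posterior odds = exp(-0.90287) = 0.40541. Converting, P(H|E) = 0.40541/1.4054 = 0.2885.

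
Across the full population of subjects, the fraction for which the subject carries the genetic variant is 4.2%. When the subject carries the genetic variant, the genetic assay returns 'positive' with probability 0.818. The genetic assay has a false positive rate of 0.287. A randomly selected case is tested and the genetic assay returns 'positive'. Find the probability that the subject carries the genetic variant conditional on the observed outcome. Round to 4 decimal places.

P(H | E) ≈ 0.1111

Write H for 'the subject carries the genetic variant'. Prior odds H:¬H = 0.042/0.958 = 0.043841. For the 'positive' outcome, the likelihood ratio is 0.818/0.287 = 2.8502.
Posterior odds = 0.043841 × 2.8502 = 0.12496, so P(H|E) = 0.12496/(1+0.12496) = 0.1111.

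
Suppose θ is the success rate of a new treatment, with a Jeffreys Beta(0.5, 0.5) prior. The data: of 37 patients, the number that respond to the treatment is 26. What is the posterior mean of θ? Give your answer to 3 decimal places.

The binomial likelihood is conjugate to the Beta prior: with 26 successes and 11 failures, the posterior is Beta(0.5+26, 0.5+11) = Beta(26.5, 11.5).
Posterior mean = α/(α+β) = 26.5/38 = 0.697.

Posterior mean ≈ 0.697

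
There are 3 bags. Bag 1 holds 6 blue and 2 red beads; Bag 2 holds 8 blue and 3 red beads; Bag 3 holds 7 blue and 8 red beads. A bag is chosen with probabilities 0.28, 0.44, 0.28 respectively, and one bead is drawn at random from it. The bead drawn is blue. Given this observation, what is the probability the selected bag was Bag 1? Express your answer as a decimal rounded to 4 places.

P(blue|Bag 1) = 0.75; P(blue|Bag 2) = 0.7273; P(blue|Bag 3) = 0.4667.
Prior × likelihood for each source: 0.28·0.75=0.2100, 0.44·0.7273=0.3200, 0.28·0.4667=0.1307. Summing gives P(blue) = 0.66067.
P(Bag 1 | blue) = 0.2100 / 0.66067 = 0.3179.

Posterior probability ≈ 0.3179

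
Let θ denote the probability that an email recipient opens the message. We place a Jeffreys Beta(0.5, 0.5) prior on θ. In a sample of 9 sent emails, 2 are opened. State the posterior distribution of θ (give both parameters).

Observing 2 successes and 7 failures updates Beta(0.5, 0.5) by adding the success and failure counts to the two shape parameters: α = 0.5+2 = 2.5, β = 0.5+7 = 7.5.

Posterior: Beta(2.5, 7.5)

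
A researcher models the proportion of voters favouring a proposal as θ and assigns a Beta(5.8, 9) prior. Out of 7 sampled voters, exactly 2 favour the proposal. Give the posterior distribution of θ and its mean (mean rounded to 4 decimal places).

The binomial likelihood is conjugate to the Beta prior: with 2 successes and 5 failures, the posterior is Beta(5.8+2, 9+5) = Beta(7.8, 14).
E[θ | data] = 7.8/(7.8+14) = 0.3578.

Posterior: Beta(7.8, 14); mean ≈ 0.3578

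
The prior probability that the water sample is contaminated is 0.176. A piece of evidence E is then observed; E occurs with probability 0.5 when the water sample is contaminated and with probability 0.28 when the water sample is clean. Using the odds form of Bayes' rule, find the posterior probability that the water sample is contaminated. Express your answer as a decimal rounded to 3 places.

Posterior probability ≈ 0.276

Prior odds = 0.176/(1−0.176) = 0.21359.
Likelihood ratio for E = 0.5/0.28 = 1.7857.
Posterior odds = prior odds × LR = 0.38141.
Posterior probability = odds/(1+odds) = 0.38141/1.3814 = 0.276.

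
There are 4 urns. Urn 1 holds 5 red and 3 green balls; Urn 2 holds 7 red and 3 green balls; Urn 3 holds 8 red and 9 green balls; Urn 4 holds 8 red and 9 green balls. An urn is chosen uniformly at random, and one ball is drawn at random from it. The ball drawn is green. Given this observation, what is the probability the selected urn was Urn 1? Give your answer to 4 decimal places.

Tabulate prior·likelihood by source: [1] prior 0.25, lik 0.375, product 0.09375; [2] prior 0.25, lik 0.3, product 0.07500; [3] prior 0.25, lik 0.5294, product 0.1324; [4] prior 0.25, lik 0.5294, product 0.1324.
Normalizing constant = 0.43346; the posterior for Urn 1 is its product over the sum, 0.09375/0.43346 = 0.2163.

Posterior probability ≈ 0.2163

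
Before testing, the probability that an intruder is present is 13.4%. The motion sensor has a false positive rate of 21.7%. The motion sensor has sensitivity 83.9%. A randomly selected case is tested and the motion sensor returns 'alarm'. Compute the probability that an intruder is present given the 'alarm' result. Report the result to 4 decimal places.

P(H | E) ≈ 0.3743

Write H for 'an intruder is present'. Prior odds H:¬H = 0.134/0.866 = 0.15473. For the 'alarm' outcome, the likelihood ratio is 0.839/0.217 = 3.8664.
Posterior odds = 0.15473 × 3.8664 = 0.59826, so P(H|E) = 0.59826/(1+0.59826) = 0.3743.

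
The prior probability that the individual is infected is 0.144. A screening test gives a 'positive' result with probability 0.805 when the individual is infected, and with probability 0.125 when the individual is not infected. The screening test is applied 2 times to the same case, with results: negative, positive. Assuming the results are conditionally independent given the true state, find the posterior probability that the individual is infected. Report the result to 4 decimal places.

Posterior P(H) ≈ 0.1945

Let H be the event that the individual is infected; start with P(H) = 0.144. P('positive'|H) = 0.805, P('positive'|¬H) = 0.125.
Update on result 1 ('negative'): P(H) ← 0.195·0.1440 / (0.195·0.1440 + 0.875·0.8560) = 0.028080/0.77708 = 0.0361.
Update on result 2 ('positive'): P(H) ← 0.805·0.0361 / (0.805·0.0361 + 0.125·0.9639) = 0.029089/0.14957 = 0.1945.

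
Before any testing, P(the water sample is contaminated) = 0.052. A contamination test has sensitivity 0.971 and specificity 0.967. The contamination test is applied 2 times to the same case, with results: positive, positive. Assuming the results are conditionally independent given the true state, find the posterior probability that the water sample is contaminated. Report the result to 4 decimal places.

Posterior P(H) ≈ 0.9794

With H the event that the water sample is contaminated, the joint likelihood of the observed sequence is P(data|H) = 0.971·0.971 = 0.94284 and P(data|¬H) = 0.033·0.033 = 0.0010890.
Bayes: P(H|data) = 0.052·0.94284 / (0.052·0.94284 + 0.948·0.0010890) = 0.049028/0.050060 = 0.9794.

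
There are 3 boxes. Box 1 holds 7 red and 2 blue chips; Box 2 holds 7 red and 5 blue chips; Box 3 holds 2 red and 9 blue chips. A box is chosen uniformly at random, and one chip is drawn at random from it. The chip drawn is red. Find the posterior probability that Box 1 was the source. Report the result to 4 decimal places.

P(red|Box 1) = 0.7778; P(red|Box 2) = 0.5833; P(red|Box 3) = 0.1818.
Prior × likelihood for each source: 0.333333·0.7778=0.2593, 0.333333·0.5833=0.1944, 0.333333·0.1818=0.06061. Summing gives P(red) = 0.51431.
P(Box 1 | red) = 0.2593 / 0.51431 = 0.5041.

Posterior probability ≈ 0.5041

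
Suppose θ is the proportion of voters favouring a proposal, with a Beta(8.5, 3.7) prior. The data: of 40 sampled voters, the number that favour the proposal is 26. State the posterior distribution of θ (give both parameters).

The binomial likelihood is conjugate to the Beta prior: with 26 successes and 14 failures, the posterior is Beta(8.5+26, 3.7+14) = Beta(34.5, 17.7).

Posterior: Beta(34.5, 17.7)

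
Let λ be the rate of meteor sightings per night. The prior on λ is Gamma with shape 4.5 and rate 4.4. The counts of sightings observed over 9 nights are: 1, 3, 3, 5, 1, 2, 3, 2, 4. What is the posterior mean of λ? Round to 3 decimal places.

Posterior mean ≈ 2.127

The Poisson likelihood adds the total count to the shape and the number of exposure periods to the rate. Here ∑xᵢ = 24 and n = 9, so shape 4.5→28.5 and rate 4.4→13.4.
E[λ | data] = 28.5/13.4 = 2.127.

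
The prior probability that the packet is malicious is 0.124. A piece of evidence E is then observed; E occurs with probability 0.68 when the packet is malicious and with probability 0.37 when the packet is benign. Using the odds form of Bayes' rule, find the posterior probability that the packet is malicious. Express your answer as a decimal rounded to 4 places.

Prior odds = 0.124/(1−0.124) = 0.14155.
Likelihood ratio for E = 0.68/0.37 = 1.8378.
Posterior odds = prior odds × LR = 0.26015.
Posterior probability = odds/(1+odds) = 0.26015/1.2602 = 0.2064.

Posterior probability ≈ 0.2064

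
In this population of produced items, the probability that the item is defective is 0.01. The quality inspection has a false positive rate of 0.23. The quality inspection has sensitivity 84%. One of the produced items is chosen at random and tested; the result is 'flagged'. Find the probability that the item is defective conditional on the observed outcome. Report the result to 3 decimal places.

P(H | E) ≈ 0.036

Write H for 'the item is defective'. Prior odds H:¬H = 0.01/0.99 = 0.010101. For the 'flagged' outcome, the likelihood ratio is 0.84/0.23 = 3.6522.
Posterior odds = 0.010101 × 3.6522 = 0.036891, so P(H|E) = 0.036891/(1+0.036891) = 0.036.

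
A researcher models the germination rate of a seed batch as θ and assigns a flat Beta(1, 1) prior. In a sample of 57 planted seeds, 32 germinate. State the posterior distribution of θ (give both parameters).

Observing 32 successes and 25 failures updates Beta(1, 1) by adding the success and failure counts to the two shape parameters: α = 1+32 = 33, β = 1+25 = 26.

Posterior: Beta(33, 26)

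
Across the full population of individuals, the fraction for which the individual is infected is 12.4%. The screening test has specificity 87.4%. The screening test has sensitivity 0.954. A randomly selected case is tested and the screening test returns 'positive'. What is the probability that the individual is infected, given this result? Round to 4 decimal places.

P(H | E) ≈ 0.5173

Let H be the event that the individual is infected. P(H) = 0.124, so P(¬H) = 0.876. With E the 'positive' result, P(E|H) = 0.954 and P(E|¬H) = 0.126.
P(E) = 0.954·0.124 + 0.126·0.876 = 0.11830 + 0.11038 = 0.22867.
By Bayes' theorem, P(H|E) = 0.11830 / 0.22867 = 0.5173.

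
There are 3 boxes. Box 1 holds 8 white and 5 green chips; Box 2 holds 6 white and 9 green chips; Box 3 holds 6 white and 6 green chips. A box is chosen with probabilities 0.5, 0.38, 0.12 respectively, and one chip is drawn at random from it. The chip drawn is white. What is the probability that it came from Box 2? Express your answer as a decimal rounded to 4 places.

Posterior probability ≈ 0.2925

Tabulate prior·likelihood by source: [1] prior 0.5, lik 0.6154, product 0.3077; [2] prior 0.38, lik 0.4, product 0.1520; [3] prior 0.12, lik 0.5, product 0.06000.
Normalizing constant = 0.51969; the posterior for Box 2 is its product over the sum, 0.1520/0.51969 = 0.2925.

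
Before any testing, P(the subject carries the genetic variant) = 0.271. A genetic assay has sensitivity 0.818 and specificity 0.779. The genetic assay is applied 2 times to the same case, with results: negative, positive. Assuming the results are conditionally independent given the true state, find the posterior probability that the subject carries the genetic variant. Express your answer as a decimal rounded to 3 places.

Let H be the event that the subject carries the genetic variant; start with P(H) = 0.271. P('positive'|H) = 0.818, P('positive'|¬H) = 0.221.
Update on result 1 ('negative'): P(H) ← 0.182·0.2710 / (0.182·0.2710 + 0.779·0.7290) = 0.049322/0.61721 = 0.0799.
Update on result 2 ('positive'): P(H) ← 0.818·0.0799 / (0.818·0.0799 + 0.221·0.9201) = 0.065367/0.26871 = 0.2433.

Posterior P(H) ≈ 0.243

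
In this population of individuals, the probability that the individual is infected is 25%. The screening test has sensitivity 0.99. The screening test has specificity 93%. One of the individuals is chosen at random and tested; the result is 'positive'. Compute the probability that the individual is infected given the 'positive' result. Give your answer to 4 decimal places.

P(H | E) ≈ 0.8250

Let H be the event that the individual is infected. P(H) = 0.25, so P(¬H) = 0.75. With E the 'positive' result, P(E|H) = 0.99 and P(E|¬H) = 0.07.
P(E) = 0.99·0.25 + 0.07·0.75 = 0.24750 + 0.052500 = 0.30000.
By Bayes' theorem, P(H|E) = 0.24750 / 0.30000 = 0.8250.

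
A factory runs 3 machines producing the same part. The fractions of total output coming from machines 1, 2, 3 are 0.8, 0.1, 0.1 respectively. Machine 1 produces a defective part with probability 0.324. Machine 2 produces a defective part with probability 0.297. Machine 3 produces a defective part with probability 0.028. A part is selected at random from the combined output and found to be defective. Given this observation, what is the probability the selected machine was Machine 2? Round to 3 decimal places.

Tabulate prior·likelihood by source: [1] prior 0.8, lik 0.324, product 0.2592; [2] prior 0.1, lik 0.297, product 0.02970; [3] prior 0.1, lik 0.028, product 0.002800.
Normalizing constant = 0.29170; the posterior for Machine 2 is its product over the sum, 0.02970/0.29170 = 0.102.

Posterior probability ≈ 0.102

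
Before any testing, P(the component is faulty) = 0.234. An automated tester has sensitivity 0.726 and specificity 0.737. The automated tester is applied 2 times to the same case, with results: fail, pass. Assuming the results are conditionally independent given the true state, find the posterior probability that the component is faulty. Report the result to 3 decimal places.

Posterior P(H) ≈ 0.239

Let H be the event that the component is faulty; start with P(H) = 0.234. P('fail'|H) = 0.726, P('fail'|¬H) = 0.263.
Update on result 1 ('fail'): P(H) ← 0.726·0.2340 / (0.726·0.2340 + 0.263·0.7660) = 0.16988/0.37134 = 0.4575.
Update on result 2 ('pass'): P(H) ← 0.274·0.4575 / (0.274·0.4575 + 0.737·0.5425) = 0.12535/0.52518 = 0.2387.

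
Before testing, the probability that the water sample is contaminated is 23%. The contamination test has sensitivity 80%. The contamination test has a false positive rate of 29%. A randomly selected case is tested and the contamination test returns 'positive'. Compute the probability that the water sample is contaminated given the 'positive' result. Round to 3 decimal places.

P(H | E) ≈ 0.452

Let H be the event that the water sample is contaminated. P(H) = 0.23, so P(¬H) = 0.77. With E the 'positive' result, P(E|H) = 0.8 and P(E|¬H) = 0.29.
P(E) = 0.8·0.23 + 0.29·0.77 = 0.18400 + 0.22330 = 0.40730.
By Bayes' theorem, P(H|E) = 0.18400 / 0.40730 = 0.452.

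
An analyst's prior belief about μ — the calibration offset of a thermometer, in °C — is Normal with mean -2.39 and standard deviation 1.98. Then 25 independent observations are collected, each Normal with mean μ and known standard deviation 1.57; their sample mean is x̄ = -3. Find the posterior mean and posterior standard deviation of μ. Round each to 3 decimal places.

Posterior mean ≈ -2.985; posterior SD ≈ 0.310

With known σ, the Normal prior is conjugate. Weight on the data is w = (n/σ²)/(n/σ² + 1/τ₀²) = 10.1424/(10.1424+0.255076) = 0.97547.
Posterior mean = w·x̄ + (1−w)·μ₀ = 0.97547·-3 + 0.024532·-2.39 = -2.985. Posterior variance = 1/(10.1424+0.255076) = 0.0961772, so SD = 0.310.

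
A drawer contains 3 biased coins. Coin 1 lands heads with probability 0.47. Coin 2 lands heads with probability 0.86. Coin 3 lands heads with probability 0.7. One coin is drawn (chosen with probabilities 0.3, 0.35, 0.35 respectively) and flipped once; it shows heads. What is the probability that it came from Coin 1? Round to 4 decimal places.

P(heads|C1) = 0.47; P(heads|C2) = 0.86; P(heads|C3) = 0.7.
Prior × likelihood for each source: 0.3·0.47=0.1410, 0.35·0.86=0.3010, 0.35·0.7=0.2450. Summing gives P(heads) = 0.68700.
P(Coin 1 | heads) = 0.1410 / 0.68700 = 0.2052.

Posterior probability ≈ 0.2052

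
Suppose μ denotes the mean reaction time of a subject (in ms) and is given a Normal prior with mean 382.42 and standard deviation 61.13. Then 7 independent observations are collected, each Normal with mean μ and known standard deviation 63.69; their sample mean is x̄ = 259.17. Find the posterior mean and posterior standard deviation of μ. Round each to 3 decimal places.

With known σ, the Normal prior is conjugate. Weight on the data is w = (n/σ²)/(n/σ² + 1/τ₀²) = 0.00172566/(0.00172566+0.00026760) = 0.86575.
Posterior mean = w·x̄ + (1−w)·μ₀ = 0.86575·259.17 + 0.13425·382.42 = 275.717. Posterior variance = 1/(0.00172566+0.00026760) = 501.690, so SD = 22.398.

Posterior mean ≈ 275.717; posterior SD ≈ 22.398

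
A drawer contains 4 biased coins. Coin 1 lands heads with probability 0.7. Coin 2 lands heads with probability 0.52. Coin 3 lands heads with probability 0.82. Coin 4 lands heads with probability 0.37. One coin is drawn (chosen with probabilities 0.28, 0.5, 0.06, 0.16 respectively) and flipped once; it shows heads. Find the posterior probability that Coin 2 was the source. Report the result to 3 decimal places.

Posterior probability ≈ 0.461

Tabulate prior·likelihood by source: [1] prior 0.28, lik 0.7, product 0.1960; [2] prior 0.5, lik 0.52, product 0.2600; [3] prior 0.06, lik 0.82, product 0.04920; [4] prior 0.16, lik 0.37, product 0.05920.
Normalizing constant = 0.56440; the posterior for Coin 2 is its product over the sum, 0.2600/0.56440 = 0.461.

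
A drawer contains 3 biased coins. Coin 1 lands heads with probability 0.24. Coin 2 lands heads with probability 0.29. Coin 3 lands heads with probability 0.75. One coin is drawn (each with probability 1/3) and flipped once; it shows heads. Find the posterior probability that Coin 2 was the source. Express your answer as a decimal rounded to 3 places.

Posterior probability ≈ 0.227

P(heads|C1) = 0.24; P(heads|C2) = 0.29; P(heads|C3) = 0.75.
Prior × likelihood for each source: 0.333333·0.24=0.08000, 0.333333·0.29=0.09667, 0.333333·0.75=0.2500. Summing gives P(heads) = 0.42667.
P(Coin 2 | heads) = 0.09667 / 0.42667 = 0.227.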